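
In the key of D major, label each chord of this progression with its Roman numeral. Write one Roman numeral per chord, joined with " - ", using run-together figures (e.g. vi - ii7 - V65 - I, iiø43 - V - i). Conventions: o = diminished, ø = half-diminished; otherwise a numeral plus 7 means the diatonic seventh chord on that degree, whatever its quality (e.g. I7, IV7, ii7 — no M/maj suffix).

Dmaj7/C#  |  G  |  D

Dmaj7/C#: major seventh chord on D = scale degree 1 → I42.
G: root G is the subdominant; major triad there is IV.
D has root D, degree 1 in D major, so I.

I42 - IV - I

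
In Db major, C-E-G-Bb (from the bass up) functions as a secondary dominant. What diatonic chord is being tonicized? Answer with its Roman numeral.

iii

The chord is a dominant seventh chord on C.
A dominant resolves down a perfect fifth: C → F. In Db major, F is scale degree 3, i.e. iii.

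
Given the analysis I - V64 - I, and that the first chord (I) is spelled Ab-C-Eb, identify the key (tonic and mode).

Ab major

The chord Ab is a major triad rooted on Ab; its label is I.
If Ab is scale degree 1 and the mode makes that degree carry a major triad, the tonic is Ab and the mode is major.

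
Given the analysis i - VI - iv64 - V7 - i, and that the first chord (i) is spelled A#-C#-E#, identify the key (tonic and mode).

i is given as A#-C#-E# — a minor triad with root A#.
If A# is scale degree 1 and the mode makes that degree carry a minor triad, the tonic is A# and the mode is minor.

A# minor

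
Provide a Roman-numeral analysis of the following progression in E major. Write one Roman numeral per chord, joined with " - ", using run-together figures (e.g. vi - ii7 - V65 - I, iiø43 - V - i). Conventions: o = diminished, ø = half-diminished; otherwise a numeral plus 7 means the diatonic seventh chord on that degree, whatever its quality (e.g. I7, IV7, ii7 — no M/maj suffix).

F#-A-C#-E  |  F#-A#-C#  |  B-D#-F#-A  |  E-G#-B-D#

ii7 - V/V - V7 - I7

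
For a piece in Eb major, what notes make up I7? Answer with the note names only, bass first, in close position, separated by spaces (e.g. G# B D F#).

In Eb major, scale degree 1 is Eb, and the diatonic chord built there is a major seventh chord.
That chord is spelled Eb-G-Bb-D.

Eb G Bb D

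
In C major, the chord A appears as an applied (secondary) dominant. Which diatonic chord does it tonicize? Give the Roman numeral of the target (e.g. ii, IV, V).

ii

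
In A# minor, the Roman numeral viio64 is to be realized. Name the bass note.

D#

viio in A# minor has root G##; the chord is G##-B#-D#.
The figure 64 means second inversion — the fifth is in the bass.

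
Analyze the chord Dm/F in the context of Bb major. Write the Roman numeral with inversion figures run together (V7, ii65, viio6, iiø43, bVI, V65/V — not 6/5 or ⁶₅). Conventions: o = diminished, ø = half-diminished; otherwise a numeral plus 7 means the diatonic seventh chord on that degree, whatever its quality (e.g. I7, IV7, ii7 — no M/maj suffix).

The pitches D-F-A form a minor triad rooted on D.
D is scale degree 3 in Bb major, and a minor triad on that degree is written iii.
With F in the bass the chord is in first inversion, so the figured bass is 6.

iii6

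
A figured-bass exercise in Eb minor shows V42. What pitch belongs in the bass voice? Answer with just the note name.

V in Eb minor has root Bb; the chord is Bb-D-F-Ab.
The figure 42 means third inversion — the seventh is in the bass.

Ab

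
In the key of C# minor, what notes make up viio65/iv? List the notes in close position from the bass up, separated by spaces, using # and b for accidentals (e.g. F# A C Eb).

The slash marks an applied leading-tone chord: viio of iv. In C# minor, iv is F#, so the leading tone to it is E#, a half step below.
Building a fully diminished seventh chord on E# gives E#-G#-B-D.
The figured bass 65 indicates first inversion, placing the third (G#) in the bass: G#-B-D-E#.

G# B D E#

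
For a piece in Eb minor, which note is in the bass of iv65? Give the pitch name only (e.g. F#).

iv in Eb minor has root Ab; the chord is Ab-Cb-Eb-Gb.
The figure 65 means first inversion — the third is in the bass.

Cb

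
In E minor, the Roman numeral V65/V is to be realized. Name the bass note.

A#

The applied chord V65/V is rooted on F#: F#-A#-C#-E.
The figure 65 means first inversion — the third is in the bass.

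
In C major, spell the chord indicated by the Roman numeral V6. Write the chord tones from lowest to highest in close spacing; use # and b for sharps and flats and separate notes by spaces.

B D G

In C major, scale degree 5 is G, and the diatonic chord built there is a major triad.
That chord is spelled G-B-D.
With the 6 figure the chord is in first inversion; from the bass B upward in close position it reads B-D-G.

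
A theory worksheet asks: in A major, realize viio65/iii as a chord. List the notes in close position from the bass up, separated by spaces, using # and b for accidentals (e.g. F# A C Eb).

D# F# A B#

viio65/iii is a secondary leading-tone chord. The target iii is C# in A major; the applied chord is rooted a semitone below, on B#.
Building a fully diminished seventh chord on B# gives B#-D#-F#-A.
The figured bass 65 indicates first inversion, placing the third (D#) in the bass: D#-F#-A-B#.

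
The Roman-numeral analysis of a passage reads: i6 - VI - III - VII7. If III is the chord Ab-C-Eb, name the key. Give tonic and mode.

F minor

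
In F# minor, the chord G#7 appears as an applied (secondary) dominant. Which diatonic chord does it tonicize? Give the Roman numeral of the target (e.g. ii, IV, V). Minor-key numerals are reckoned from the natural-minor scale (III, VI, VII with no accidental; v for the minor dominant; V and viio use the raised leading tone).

V

The chord is a dominant seventh chord on G#.
A dominant resolves down a perfect fifth: G# → C#. In F# minor, C# is scale degree 5, i.e. V.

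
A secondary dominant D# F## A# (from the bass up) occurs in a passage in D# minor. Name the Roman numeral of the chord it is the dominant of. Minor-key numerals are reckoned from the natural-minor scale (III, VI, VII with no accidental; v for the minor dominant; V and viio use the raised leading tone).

iv

The chord is a major triad on D#.
A dominant resolves down a perfect fifth: D# → G#. In D# minor, G# is scale degree 4, i.e. iv.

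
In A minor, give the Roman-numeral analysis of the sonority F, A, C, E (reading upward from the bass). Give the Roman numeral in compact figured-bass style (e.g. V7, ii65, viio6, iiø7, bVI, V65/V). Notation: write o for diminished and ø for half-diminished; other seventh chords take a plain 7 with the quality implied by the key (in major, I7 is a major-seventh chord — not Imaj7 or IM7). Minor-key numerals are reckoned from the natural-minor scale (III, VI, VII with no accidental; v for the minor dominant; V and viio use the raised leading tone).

The pitches F-A-C-E form a major seventh chord rooted on F.
F is scale degree 6 in A minor, and a major seventh chord on that degree is written VI7.

VI7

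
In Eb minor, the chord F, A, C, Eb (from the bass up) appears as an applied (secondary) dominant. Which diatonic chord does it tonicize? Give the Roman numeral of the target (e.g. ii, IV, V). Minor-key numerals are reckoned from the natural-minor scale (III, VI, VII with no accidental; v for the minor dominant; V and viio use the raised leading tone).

The chord is a dominant seventh chord on F.
A dominant resolves down a perfect fifth: F → Bb. In Eb minor, Bb is scale degree 5, i.e. V.

V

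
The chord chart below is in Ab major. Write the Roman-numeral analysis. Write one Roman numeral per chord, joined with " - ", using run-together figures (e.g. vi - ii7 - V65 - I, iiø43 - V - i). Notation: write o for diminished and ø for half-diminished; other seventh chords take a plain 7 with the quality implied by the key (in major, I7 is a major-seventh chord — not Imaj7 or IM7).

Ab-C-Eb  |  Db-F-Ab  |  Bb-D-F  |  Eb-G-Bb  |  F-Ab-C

I - IV - V/V - V - vi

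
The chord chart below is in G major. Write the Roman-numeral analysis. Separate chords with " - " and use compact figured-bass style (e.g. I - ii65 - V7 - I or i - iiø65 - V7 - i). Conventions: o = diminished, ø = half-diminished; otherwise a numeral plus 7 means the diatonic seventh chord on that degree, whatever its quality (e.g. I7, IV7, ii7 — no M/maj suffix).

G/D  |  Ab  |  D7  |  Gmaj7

I64 - bII - V7 - I7

G/D: major triad on G = scale degree 1 → I64.
Ab: major triad on Ab — chromatic; Ab is the lowered second degree, so this is the Neapolitan chord, bII.
D7: root D is the dominant; dominant seventh chord there is V7.
Gmaj7: major seventh chord on G = scale degree 1 → I7.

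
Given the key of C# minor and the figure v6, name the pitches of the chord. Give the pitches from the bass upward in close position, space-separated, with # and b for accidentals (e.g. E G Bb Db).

In C# minor, the dominant is G#, and the diatonic chord built there is a minor triad.
That chord is spelled G#-B-D#.
The figured bass 6 indicates first inversion, placing the third (B) in the bass: B-D#-G#.

B D# G#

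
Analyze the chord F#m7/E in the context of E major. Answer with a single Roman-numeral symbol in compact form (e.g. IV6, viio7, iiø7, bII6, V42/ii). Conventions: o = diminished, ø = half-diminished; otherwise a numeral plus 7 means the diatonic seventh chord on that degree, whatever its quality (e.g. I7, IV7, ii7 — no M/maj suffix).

ii42

The pitches F#-A-C#-E form a minor seventh chord rooted on F#.
In E major, F# is the supertonic; the diatonic minor seventh chord there is ii7.
With E in the bass the chord is in third inversion, so the figured bass is 42.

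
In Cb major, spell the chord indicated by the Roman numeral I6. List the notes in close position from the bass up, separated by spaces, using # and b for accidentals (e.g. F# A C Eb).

Eb Gb Cb

The numeral's case and figure indicate a major triad. In Cb major its root, the first degree, is Cb.
That chord is spelled Cb-Eb-Gb.
With the 6 figure the chord is in first inversion; from the bass Eb upward in close position it reads Eb-Gb-Cb.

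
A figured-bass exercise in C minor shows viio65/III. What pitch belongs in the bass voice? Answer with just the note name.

The applied chord viio65/III is rooted on D: D-F-Ab-Cb.
The figure 65 means first inversion — the third is in the bass.

F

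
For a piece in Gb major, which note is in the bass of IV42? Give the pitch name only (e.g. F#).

IV in Gb major has root Cb; the chord is Cb-Eb-Gb-Bb.
The figure 42 means third inversion — the seventh is in the bass.

Bb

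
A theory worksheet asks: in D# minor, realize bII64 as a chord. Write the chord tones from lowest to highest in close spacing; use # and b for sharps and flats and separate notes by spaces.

bII64 is the Neapolitan chord — a major triad on the lowered second degree. In D# minor that root is E.
So the chord is E-G#-B, a major triad.
With the 64 figure the chord is in second inversion; from the bass B upward in close position it reads B-E-G#.

B E G#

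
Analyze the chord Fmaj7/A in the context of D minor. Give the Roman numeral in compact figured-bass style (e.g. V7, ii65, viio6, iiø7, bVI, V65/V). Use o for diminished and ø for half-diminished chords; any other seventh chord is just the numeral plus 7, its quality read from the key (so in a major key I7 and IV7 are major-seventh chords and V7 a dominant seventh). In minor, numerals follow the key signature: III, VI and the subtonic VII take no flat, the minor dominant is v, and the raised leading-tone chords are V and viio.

The pitches F-A-C-E form a major seventh chord rooted on F.
In D minor, F is the mediant; the diatonic major seventh chord there is III7.
With A in the bass the chord is in first inversion, so the figured bass is 65.

III65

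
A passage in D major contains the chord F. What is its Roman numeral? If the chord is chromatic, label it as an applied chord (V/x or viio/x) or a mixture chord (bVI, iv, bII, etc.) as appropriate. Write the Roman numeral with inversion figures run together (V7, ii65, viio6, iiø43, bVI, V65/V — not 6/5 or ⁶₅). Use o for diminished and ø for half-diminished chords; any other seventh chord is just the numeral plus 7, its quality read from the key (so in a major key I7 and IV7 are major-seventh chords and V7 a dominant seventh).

bIII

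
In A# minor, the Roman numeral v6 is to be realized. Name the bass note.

v in A# minor has root E#; the chord is E#-G#-B#.
The figure 6 means first inversion — the third is in the bass.

G#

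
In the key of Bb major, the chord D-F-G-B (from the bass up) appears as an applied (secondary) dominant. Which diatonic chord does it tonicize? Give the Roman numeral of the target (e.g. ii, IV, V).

ii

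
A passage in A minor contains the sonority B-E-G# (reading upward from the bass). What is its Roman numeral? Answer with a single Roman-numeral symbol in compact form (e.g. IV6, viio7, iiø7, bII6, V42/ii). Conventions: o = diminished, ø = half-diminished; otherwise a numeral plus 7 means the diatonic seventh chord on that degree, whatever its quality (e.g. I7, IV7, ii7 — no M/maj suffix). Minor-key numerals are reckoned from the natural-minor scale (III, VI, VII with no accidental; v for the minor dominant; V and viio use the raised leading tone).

V64

Stacked in thirds the chord is E-G#-B: a major triad on E.
In A minor, E is the dominant; the diatonic major triad there is V.
With B in the bass the chord is in second inversion, so the figured bass is 64.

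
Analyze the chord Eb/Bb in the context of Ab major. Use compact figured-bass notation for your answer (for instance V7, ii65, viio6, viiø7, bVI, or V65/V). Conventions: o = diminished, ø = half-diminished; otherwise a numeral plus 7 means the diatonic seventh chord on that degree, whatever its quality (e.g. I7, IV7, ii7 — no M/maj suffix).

V64

The pitches Eb-G-Bb form a major triad rooted on Eb.
In Ab major, Eb is the dominant; the diatonic major triad there is V.
With Bb in the bass the chord is in second inversion, so the figured bass is 64.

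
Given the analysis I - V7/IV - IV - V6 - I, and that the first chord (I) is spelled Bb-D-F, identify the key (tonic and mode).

Bb major

The chord Bb is a major triad rooted on Bb; its label is I.
If Bb is scale degree 1 and the mode makes that degree carry a major triad, the tonic is Bb and the mode is major.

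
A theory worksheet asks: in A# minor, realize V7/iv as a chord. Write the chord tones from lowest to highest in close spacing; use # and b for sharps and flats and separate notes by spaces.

A# C## E# G#

The slash means an applied dominant: we want the dominant of iv. In A# minor, iv is D# minor, and its dominant is built on A#.
Building a dominant seventh chord on A# gives A#-C##-E#-G#.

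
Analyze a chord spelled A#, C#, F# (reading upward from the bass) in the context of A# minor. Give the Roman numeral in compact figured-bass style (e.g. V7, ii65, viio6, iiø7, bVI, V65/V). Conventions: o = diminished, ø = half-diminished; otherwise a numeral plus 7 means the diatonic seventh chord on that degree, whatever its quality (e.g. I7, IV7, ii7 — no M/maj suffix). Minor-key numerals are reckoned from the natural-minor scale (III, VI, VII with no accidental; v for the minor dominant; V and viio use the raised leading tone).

VI6

The pitches F#-A#-C# form a major triad rooted on F#.
F# is scale degree 6 in A# minor, and a major triad on that degree is written VI.
With A# in the bass the chord is in first inversion, so the figured bass is 6.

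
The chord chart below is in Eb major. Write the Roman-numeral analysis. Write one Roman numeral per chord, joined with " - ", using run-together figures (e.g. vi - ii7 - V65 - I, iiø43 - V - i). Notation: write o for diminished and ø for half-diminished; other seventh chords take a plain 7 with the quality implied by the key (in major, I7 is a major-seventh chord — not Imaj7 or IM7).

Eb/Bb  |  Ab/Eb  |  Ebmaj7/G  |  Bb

I64 - IV64 - I65 - V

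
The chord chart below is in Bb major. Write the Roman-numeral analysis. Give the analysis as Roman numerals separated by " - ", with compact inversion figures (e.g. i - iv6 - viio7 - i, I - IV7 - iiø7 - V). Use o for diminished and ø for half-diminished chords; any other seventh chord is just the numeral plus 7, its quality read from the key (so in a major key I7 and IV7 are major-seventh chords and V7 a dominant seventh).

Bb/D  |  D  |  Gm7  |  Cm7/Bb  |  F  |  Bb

I6 - V/vi - vi7 - ii42 - V - I

Bb/D: major triad on Bb = scale degree 1 → I6.
D: a major triad on D, the applied dominant of vi → V/vi.
Gm7: minor seventh chord on G = scale degree 6 → vi7.
Cm7/Bb has root C, degree 2 in Bb major, so ii42.
F has root F, degree 5 in Bb major, so V.
Bb: major triad on Bb = scale degree 1 → I.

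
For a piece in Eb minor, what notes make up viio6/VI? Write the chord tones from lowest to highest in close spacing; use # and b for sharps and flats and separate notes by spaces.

The slash marks an applied leading-tone chord: viio of VI. In Eb minor, VI is Cb, so the leading tone to it is Bb, a half step below.
Building a diminished triad on Bb gives Bb-Db-Fb.
The figured bass 6 indicates first inversion, placing the third (Db) in the bass: Db-Fb-Bb.

Db Fb Bb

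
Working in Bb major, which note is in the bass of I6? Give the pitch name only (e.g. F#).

D

I in Bb major has root Bb; the chord is Bb-D-F.
The figure 6 means first inversion — the third is in the bass.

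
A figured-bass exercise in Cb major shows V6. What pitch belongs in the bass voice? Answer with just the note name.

V in Cb major has root Gb; the chord is Gb-Bb-Db.
The figure 6 means first inversion — the third is in the bass.

Bb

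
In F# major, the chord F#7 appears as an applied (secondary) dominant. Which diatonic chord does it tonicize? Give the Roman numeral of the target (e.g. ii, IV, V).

The chord is a dominant seventh chord on F#.
A dominant resolves down a perfect fifth: F# → B. In F# major, B is scale degree 4, i.e. IV.

IV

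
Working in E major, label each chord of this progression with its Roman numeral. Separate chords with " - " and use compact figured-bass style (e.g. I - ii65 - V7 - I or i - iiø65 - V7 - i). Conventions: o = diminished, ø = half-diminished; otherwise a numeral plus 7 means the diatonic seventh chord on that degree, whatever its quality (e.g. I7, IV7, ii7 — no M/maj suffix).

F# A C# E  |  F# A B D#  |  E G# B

ii7 - V43 - I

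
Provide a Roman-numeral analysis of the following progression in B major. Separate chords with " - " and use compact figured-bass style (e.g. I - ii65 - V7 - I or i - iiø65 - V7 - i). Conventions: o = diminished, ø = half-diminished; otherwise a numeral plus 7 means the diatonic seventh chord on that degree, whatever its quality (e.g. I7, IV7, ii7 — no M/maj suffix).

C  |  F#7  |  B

C: C with this quality isn't in the key; a major triad on b2 is the Neapolitan chord, bII.
F#7: root F# is the dominant; dominant seventh chord there is V7.
B: root B is the tonic; major triad there is I.

bII - V7 - I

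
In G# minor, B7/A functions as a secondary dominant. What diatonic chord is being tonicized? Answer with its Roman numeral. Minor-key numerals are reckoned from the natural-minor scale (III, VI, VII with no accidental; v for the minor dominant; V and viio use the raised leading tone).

The chord is a dominant seventh chord on B.
A dominant resolves down a perfect fifth: B → E. In G# minor, E is scale degree 6, i.e. VI.

VI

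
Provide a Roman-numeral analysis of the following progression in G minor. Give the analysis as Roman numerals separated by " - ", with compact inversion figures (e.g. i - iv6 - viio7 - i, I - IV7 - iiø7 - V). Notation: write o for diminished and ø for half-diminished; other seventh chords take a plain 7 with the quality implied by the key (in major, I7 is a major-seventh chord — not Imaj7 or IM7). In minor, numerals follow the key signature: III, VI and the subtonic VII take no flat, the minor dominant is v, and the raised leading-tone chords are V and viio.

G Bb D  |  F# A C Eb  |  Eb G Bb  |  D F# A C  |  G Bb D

i - viio7 - VI - V7 - i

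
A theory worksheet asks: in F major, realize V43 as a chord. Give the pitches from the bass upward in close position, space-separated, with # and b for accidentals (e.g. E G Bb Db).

G Bb C E

In F major, the fifth degree is C, and the diatonic chord built there is a dominant seventh chord.
Stacking thirds from C gives C-E-G-Bb.
With the 43 figure the chord is in second inversion; from the bass G upward in close position it reads G-Bb-C-E.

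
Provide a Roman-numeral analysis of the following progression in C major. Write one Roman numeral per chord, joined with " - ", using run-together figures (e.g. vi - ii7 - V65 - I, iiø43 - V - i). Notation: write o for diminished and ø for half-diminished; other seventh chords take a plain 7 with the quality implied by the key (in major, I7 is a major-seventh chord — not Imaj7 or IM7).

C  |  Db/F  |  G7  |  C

C: major triad on C = scale degree 1 → I.
Db/F is non-diatonic — a major triad on the lowered supertonic (Db): the Neapolitan sixth, bII6 (third, F, in the bass — hence the 6).
G7: root G is the dominant; dominant seventh chord there is V7.
C: major triad on C = scale degree 1 → I.

I - bII6 - V7 - I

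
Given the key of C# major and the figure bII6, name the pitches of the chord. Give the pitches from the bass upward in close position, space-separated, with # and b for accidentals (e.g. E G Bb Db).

F# A D

bII6 is the Neapolitan sixth — a major triad on the lowered second degree, here in its customary first inversion. In C# major that root is D.
So the chord is D-F#-A, a major triad.
The figured bass 6 indicates first inversion, placing the third (F#) in the bass: F#-A-D.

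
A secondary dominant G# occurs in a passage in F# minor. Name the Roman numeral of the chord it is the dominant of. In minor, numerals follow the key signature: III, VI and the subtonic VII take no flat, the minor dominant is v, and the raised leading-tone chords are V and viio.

V

The chord is a major triad on G#.
A dominant resolves down a perfect fifth: G# → C#. In F# minor, C# is scale degree 5, i.e. V.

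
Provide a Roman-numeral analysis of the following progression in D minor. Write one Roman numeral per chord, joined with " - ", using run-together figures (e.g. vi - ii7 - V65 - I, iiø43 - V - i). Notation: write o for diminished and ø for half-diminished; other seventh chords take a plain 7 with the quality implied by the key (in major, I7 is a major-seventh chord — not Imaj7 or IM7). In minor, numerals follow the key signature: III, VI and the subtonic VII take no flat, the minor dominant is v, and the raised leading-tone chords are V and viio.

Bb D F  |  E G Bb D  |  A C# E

Bb-D-F: root Bb is the submediant; major triad there is VI.
E-G-Bb-D has root E, degree 2 in D minor, so iiø7.
A-C#-E has root A, degree 5 in D minor, so V.

VI - iiø7 - V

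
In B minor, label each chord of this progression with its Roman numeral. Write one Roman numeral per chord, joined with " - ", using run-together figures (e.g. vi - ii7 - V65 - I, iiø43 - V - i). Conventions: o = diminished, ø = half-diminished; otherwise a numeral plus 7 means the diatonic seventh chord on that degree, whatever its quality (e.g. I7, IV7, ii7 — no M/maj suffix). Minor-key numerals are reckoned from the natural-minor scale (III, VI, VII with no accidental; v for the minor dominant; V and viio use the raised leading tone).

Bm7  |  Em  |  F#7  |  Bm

i7 - iv - V7 - i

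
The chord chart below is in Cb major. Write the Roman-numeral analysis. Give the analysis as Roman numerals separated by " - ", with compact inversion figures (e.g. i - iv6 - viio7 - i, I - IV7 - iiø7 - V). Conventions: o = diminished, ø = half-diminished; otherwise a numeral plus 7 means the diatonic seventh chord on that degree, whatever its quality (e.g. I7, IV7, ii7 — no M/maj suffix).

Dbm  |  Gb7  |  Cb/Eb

ii - V7 - I6

Dbm: root Db is the supertonic; minor triad there is ii.
Gb7: root Gb is the dominant; dominant seventh chord there is V7.
Cb/Eb has root Cb, degree 1 in Cb major, so I6.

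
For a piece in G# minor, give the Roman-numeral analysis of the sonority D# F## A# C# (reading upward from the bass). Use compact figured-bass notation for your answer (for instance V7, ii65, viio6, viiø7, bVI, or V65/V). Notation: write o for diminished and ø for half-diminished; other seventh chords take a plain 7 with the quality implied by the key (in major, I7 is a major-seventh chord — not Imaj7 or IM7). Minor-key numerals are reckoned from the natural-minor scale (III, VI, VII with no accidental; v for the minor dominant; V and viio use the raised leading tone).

V7

Stacked in thirds the chord is D#-F##-A#-C#: a dominant seventh chord on D#.
D# is scale degree 5 in G# minor, and a dominant seventh chord on that degree is written V7.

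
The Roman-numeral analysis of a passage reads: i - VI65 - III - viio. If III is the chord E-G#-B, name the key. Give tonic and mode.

III is given as E-G#-B — a major triad with root E.
Counting down 2 scale steps from E places the tonic on C#; a major triad on degree 3 is diatonic only in minor.

C# minor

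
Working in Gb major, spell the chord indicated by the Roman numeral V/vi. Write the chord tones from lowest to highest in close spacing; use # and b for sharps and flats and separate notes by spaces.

Bb D F

The slash means an applied dominant: we want the dominant of vi. In Gb major, vi is Eb minor, and its dominant is built on Bb.
Building a major triad on Bb gives Bb-D-F.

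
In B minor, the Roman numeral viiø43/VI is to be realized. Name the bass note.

The applied chord viiø43/VI is rooted on F#: F#-A-C-E.
The figure 43 means second inversion — the fifth is in the bass.

C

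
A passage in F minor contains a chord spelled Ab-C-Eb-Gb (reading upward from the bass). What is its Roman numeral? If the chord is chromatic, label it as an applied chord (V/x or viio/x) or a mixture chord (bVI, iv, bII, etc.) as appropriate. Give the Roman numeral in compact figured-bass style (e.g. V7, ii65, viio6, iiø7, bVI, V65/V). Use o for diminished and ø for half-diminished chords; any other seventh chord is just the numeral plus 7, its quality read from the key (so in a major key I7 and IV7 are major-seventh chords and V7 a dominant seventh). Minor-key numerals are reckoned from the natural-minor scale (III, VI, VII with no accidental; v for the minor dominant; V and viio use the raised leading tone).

V7/VI

The pitches Ab-C-Eb-Gb form a dominant seventh chord rooted on Ab.
Ab is not a diatonic chord root with this quality in F minor, but it lies a perfect fifth above Db (VI), so the chord functions as an applied dominant of VI.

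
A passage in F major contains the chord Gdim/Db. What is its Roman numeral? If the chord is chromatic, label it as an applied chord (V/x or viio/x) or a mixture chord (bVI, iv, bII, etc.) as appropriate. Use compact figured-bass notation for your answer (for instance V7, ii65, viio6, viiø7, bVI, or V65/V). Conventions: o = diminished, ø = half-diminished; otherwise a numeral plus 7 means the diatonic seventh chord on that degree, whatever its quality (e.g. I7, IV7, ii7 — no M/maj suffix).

Stacked in thirds the chord is G-Bb-Db: a diminished triad on G.
G is the second degree of F major. This is the diminished supertonic triad, borrowed from the parallel minor.
With Db in the bass the chord is in second inversion, so the figured bass is 64.

iio64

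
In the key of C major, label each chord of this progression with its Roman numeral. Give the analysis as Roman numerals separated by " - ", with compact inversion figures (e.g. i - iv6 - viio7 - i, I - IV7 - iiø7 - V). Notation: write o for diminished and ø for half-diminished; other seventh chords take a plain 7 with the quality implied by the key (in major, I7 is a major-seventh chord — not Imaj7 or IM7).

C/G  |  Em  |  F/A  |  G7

C/G: major triad on C = scale degree 1 → I64.
Em: minor triad on E = scale degree 3 → iii.
F/A: major triad on F = scale degree 4 → IV6.
G7: root G is the dominant; dominant seventh chord there is V7.

I64 - iii - IV6 - V7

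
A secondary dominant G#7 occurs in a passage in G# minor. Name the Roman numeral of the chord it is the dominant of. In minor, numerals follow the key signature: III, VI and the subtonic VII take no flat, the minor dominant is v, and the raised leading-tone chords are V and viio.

The chord is a dominant seventh chord on G#.
A dominant resolves down a perfect fifth: G# → C#. In G# minor, C# is scale degree 4, i.e. iv.

iv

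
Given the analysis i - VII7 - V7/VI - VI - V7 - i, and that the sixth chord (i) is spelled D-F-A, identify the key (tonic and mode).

The anchor chord is a minor triad on D, labeled i.
If D is scale degree 1 and the mode makes that degree carry a minor triad, the tonic is D and the mode is minor.

D minor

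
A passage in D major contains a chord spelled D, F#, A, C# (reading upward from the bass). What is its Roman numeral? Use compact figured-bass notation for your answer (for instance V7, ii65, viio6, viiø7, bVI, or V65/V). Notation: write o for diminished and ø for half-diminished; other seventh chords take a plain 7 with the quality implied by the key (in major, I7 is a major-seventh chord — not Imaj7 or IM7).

Stacked in thirds the chord is D-F#-A-C#: a major seventh chord on D.
In D major, D is the tonic; the diatonic major seventh chord there is I7.

I7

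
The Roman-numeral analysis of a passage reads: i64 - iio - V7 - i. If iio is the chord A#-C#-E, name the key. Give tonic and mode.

G# minor

iio is given as A#-C#-E — a diminished triad with root A#.
Counting down one scale step from A# places the tonic on G#; a diminished triad on degree 2 is diatonic only in minor.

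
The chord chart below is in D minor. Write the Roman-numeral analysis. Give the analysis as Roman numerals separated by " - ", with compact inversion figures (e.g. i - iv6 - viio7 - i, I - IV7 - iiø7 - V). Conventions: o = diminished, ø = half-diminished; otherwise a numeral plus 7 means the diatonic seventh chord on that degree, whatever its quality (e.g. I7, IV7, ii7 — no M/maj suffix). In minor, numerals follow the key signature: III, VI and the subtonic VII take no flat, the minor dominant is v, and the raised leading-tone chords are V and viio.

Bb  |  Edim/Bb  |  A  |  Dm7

Bb has root Bb, degree 6 in D minor, so VI.
Edim/Bb: diminished triad on E = scale degree 2 → iio64.
A has root A, degree 5 in D minor, so V.
Dm7 has root D, degree 1 in D minor, so i7.

VI - iio64 - V - i7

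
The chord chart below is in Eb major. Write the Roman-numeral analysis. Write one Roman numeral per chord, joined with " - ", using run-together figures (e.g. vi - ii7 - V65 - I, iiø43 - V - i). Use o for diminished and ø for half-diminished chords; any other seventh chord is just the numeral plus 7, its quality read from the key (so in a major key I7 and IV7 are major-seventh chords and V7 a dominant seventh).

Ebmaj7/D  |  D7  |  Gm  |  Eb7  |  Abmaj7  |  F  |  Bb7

I42 - V7/iii - iii - V7/IV - IV7 - V/V - V7

Ebmaj7/D has root Eb, degree 1 in Eb major, so I42.
D7 is the secondary dominant of iii (dominant seventh chord on D): V7/iii.
Gm has root G, degree 3 in Eb major, so iii.
Eb7: a dominant seventh chord on Eb, the applied dominant of IV → V7/IV.
Abmaj7: major seventh chord on Ab = scale degree 4 → IV7.
F: a major triad on F, the applied dominant of V → V/V.
Bb7 has root Bb, degree 5 in Eb major, so V7.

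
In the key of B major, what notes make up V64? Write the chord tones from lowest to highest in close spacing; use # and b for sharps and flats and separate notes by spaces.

The numeral's case and figure indicate a major triad. In B major its root, the fifth degree, is F#.
That chord is spelled F#-A#-C#.
The figured bass 64 indicates second inversion, placing the fifth (C#) in the bass: C#-F#-A#.

C# F# A#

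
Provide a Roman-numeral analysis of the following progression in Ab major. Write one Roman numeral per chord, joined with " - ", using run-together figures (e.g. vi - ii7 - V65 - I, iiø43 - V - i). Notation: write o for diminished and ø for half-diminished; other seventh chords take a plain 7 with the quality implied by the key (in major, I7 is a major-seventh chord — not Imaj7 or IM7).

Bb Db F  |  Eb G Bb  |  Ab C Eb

ii - V - I

Bb-Db-F has root Bb, degree 2 in Ab major, so ii.
Eb-G-Bb: root Eb is the dominant; major triad there is V.
Ab-C-Eb: root Ab is the tonic; major triad there is I.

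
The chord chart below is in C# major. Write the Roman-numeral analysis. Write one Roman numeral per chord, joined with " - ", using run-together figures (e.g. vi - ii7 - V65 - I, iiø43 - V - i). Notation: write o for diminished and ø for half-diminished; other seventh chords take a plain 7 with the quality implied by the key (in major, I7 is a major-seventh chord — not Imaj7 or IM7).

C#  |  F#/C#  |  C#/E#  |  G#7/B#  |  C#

C#: root C# is the tonic; major triad there is I.
F#/C#: root F# is the subdominant; major triad there is IV64.
C#/E#: root C# is the tonic; major triad there is I6.
G#7/B# has root G#, degree 5 in C# major, so V65.
C# has root C#, degree 1 in C# major, so I.

I - IV64 - I6 - V65 - I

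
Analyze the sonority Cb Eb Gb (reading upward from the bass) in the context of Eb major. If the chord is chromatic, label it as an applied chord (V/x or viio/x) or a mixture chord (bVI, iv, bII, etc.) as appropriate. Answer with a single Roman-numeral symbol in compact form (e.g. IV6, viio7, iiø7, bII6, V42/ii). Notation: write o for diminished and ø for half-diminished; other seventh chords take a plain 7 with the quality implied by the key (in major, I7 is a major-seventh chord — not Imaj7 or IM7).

Stacked in thirds the chord is Cb-Eb-Gb: a major triad on Cb.
Cb is the lowered sixth degree of Eb major (diatonic 6 would be C). This is a major triad on the lowered sixth degree, borrowed from the parallel minor.

bVI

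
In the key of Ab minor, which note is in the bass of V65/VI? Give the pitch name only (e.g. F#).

Eb

The applied chord V65/VI is rooted on Cb: Cb-Eb-Gb-Bbb.
The figure 65 means first inversion — the third is in the bass.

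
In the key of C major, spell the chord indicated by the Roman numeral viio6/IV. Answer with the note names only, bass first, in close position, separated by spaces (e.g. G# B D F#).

G Bb E

viio6/IV is a secondary leading-tone chord. The target IV is F in C major; the applied chord is rooted a semitone below, on E.
Building a diminished triad on E gives E-G-Bb.
With the 6 figure the chord is in first inversion; from the bass G upward in close position it reads G-Bb-E.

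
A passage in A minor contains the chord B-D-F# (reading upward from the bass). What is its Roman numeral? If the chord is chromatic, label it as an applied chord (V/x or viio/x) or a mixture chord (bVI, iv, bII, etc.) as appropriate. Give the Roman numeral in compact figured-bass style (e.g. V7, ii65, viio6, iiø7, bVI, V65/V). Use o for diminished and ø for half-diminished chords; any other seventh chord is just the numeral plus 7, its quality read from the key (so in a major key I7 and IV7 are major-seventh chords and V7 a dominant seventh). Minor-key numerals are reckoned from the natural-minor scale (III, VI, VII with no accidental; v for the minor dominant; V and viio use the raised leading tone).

ii

Stacked in thirds the chord is B-D-F#: a minor triad on B.
B is the second degree of A minor. This is the minor supertonic, borrowed from the parallel major (the Dorian ii).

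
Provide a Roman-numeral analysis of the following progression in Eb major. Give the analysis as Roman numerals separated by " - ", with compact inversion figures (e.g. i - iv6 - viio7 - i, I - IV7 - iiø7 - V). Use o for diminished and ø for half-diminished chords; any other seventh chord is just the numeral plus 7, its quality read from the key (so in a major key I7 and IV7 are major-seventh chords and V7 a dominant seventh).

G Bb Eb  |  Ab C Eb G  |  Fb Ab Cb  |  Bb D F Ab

G-Bb-Eb has root Eb, degree 1 in Eb major, so I6.
Ab-C-Eb-G: major seventh chord on Ab = scale degree 4 → IV7.
Fb-Ab-Cb: Fb with this quality isn't in the key; a major triad on b2 is the Neapolitan chord, bII.
Bb-D-F-Ab: root Bb is the dominant; dominant seventh chord there is V7.

I6 - IV7 - bII - V7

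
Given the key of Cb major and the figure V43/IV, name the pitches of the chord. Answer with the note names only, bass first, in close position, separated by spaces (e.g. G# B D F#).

Gb Bbb Cb Eb

The slash means an applied dominant: we want the dominant of IV. In Cb major, IV is Fb major, and its dominant is built on Cb.
Building a dominant seventh chord on Cb gives Cb-Eb-Gb-Bbb.
With the 43 figure the chord is in second inversion; from the bass Gb upward in close position it reads Gb-Bbb-Cb-Eb.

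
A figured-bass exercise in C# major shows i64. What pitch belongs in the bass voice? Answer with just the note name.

G#

i in C# major has root C#; the chord is C#-E-G#.
The figure 64 means second inversion — the fifth is in the bass.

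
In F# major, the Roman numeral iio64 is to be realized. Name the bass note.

iio in F# major has root G#; the chord is G#-B-D.
The figure 64 means second inversion — the fifth is in the bass.

D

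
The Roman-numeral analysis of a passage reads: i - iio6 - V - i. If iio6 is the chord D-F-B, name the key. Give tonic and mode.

A minor

The chord Bdim/D is a diminished triad rooted on B; its label is iio6.
If B is scale degree 2 and the mode makes that degree carry a diminished triad, the tonic is A and the mode is minor.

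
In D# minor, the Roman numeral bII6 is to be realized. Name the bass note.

G#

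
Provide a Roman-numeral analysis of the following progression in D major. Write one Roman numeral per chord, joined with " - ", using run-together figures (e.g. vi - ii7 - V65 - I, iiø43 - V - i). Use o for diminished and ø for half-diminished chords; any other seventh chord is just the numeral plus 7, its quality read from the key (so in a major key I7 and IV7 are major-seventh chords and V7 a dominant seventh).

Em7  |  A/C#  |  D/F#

ii7 - V6 - I6

Em7 has root E, degree 2 in D major, so ii7.
A/C#: major triad on A = scale degree 5 → V6.
D/F#: major triad on D = scale degree 1 → I6.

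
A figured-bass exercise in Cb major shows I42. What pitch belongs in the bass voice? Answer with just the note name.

I in Cb major has root Cb; the chord is Cb-Eb-Gb-Bb.
The figure 42 means third inversion — the seventh is in the bass.

Bb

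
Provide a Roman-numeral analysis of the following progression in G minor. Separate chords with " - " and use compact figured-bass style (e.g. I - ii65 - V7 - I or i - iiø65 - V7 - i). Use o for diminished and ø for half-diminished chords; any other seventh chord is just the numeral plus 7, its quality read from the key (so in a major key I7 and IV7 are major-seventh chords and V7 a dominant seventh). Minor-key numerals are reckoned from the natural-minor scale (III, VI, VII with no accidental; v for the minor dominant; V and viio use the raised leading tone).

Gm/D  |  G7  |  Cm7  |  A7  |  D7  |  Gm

i64 - V7/iv - iv7 - V7/V - V7 - i

Gm/D: root G is the tonic; minor triad there is i64.
G7: a dominant seventh chord on G, the applied dominant of iv → V7/iv.
Cm7: root C is the subdominant; minor seventh chord there is iv7.
A7 is the secondary dominant of V (dominant seventh chord on A): V7/V.
D7: root D is the dominant; dominant seventh chord there is V7.
Gm has root G, degree 1 in G minor, so i.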